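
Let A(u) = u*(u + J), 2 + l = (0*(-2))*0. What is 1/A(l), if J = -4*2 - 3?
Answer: 1/26 ≈ 0.038462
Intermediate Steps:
J = -11 (J = -8 - 3 = -11)
l = -2 (l = -2 + (0*(-2))*0 = -2 + 0*0 = -2 + 0 = -2)
A(u) = u*(-11 + u) (A(u) = u*(u - 11) = u*(-11 + u))
1/A(l) = 1/(-2*(-11 - 2)) = 1/(-2*(-13)) = 1/26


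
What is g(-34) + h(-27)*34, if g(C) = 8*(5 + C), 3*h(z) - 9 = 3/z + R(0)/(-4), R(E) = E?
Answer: -3544/27 ≈ -131.26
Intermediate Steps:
h(z) = 3 + 1/z (h(z) = 3 + (3/z + 0/(-4))/3 = 3 + (3/z + 0*(-1/4))/3 = 3 + (3/z + 0)/3 = 3 + (3/z)/3 = 3 + 1/z)
g(C) = 40 + 8*C
g(-34) + h(-27)*34 = (40 + 8*(-34)) + (3 + 1/(-27))*34 = (40 - 272) + (3 - 1/27)*34 = -232 + (80/27)*34 = -232 + 2720/27 = -3544/27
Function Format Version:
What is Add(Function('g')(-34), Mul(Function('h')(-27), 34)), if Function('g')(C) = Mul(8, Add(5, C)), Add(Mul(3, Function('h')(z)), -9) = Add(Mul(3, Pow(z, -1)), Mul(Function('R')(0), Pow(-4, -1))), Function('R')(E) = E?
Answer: Rational(-3544, 27) ≈ -131.26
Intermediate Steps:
Function('h')(z) = Add(3, Pow(z, -1)) (Function('h')(z) = Add(3, Mul(Rational(1, 3), Add(Mul(3, Pow(z, -1)), Mul(0, Pow(-4, -1))))) = Add(3, Mul(Rational(1, 3), Add(Mul(3, Pow(z, -1)), Mul(0, Rational(-1, 4))))) = Add(3, Mul(Rational(1, 3), Add(Mul(3, Pow(z, -1)), 0))) = Add(3, Mul(Rational(1, 3), Mul(3, Pow(z, -1)))) = Add(3, Pow(z, -1)))
Function('g')(C) = Add(40, Mul(8, C))
Add(Function('g')(-34), Mul(Function('h')(-27), 34)) = Add(Add(40, Mul(8, -34)), Mul(Add(3, Pow(-27, -1)), 34)) = Add(Add(40, -272), Mul(Add(3, Rational(-1, 27)), 34)) = Add(-232, Mul(Rational(80, 27), 34)) = Add(-232, Rational(2720, 27)) = Rational(-3544, 27)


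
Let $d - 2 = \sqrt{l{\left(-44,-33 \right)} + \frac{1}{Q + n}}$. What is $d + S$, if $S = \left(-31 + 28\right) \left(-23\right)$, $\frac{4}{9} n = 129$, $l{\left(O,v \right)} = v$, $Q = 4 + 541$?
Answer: $71 + \frac{i \sqrt{368341909}}{3341} \approx 71.0 + 5.7445 i$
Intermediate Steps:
$Q = 545$
$n = \frac{1161}{4}$ ($n = \frac{9}{4} \cdot 129 = \frac{1161}{4} \approx 290.25$)
$S = 69$ ($S = \left(-3\right) \left(-23\right) = 69$)
$d = 2 + \frac{i \sqrt{368341909}}{3341}$ ($d = 2 + \sqrt{-33 + \frac{1}{545 + \frac{1161}{4}}} = 2 + \sqrt{-33 + \frac{1}{\frac{3341}{4}}} = 2 + \sqrt{-33 + \frac{4}{3341}} = 2 + \sqrt{- \frac{110249}{3341}} = 2 + \frac{i \sqrt{368341909}}{3341} \approx 2.0 + 5.7445 i$)
$d + S = \left(2 + \frac{i \sqrt{368341909}}{3341}\right) + 69 = 71 + \frac{i \sqrt{368341909}}{3341}$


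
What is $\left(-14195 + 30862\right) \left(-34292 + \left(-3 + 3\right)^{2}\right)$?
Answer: $-571544764$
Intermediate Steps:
$\left(-14195 + 30862\right) \left(-34292 + \left(-3 + 3\right)^{2}\right) = 16667 \left(-34292 + 0^{2}\right) = 16667 \left(-34292 + 0\right) = 16667 \left(-34292\right) = -571544764$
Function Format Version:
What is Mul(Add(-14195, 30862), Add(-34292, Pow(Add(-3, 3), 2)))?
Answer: -571544764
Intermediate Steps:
Mul(Add(-14195, 30862), Add(-34292, Pow(Add(-3, 3), 2))) = Mul(16667, Add(-34292, Pow(0, 2))) = Mul(16667, Add(-34292, 0)) = Mul(16667, -34292) = -571544764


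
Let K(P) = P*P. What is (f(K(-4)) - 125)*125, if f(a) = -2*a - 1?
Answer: -19750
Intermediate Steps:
K(P) = P²
f(a) = -1 - 2*a
(f(K(-4)) - 125)*125 = ((-1 - 2*(-4)²) - 125)*125 = ((-1 - 2*16) - 125)*125 = ((-1 - 32) - 125)*125 = (-33 - 125)*125 = -158*125 = -19750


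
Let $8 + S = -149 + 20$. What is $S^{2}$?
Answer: $18769$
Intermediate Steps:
$S = -137$ ($S = -8 + \left(-149 + 20\right) = -8 - 129 = -137$)
$S^{2} = \left(-137\right)^{2} = 18769$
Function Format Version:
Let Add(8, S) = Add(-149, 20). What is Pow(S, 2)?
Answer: 18769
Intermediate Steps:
S = -137 (S = Add(-8, Add(-149, 20)) = Add(-8, -129) = -137)
Pow(S, 2) = Pow(-137, 2) = 18769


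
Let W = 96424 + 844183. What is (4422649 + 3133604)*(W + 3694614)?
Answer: 35024902586913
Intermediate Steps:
W = 940607
(4422649 + 3133604)*(W + 3694614) = (4422649 + 3133604)*(940607 + 3694614) = 7556253*4635221 = 35024902586913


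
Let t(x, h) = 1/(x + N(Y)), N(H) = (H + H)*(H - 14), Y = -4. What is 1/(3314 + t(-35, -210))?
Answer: 109/361227 ≈ 0.00030175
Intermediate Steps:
N(H) = 2*H*(-14 + H) (N(H) = (2*H)*(-14 + H) = 2*H*(-14 + H))
t(x, h) = 1/(144 + x) (t(x, h) = 1/(x + 2*(-4)*(-14 - 4)) = 1/(x + 2*(-4)*(-18)) = 1/(x + 144) = 1/(144 + x))
1/(3314 + t(-35, -210)) = 1/(3314 + 1/(144 - 35)) = 1/(3314 + 1/109) = 1/(361227/109) = 109/361227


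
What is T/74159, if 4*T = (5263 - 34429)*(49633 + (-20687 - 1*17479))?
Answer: -167223261/148318 ≈ -1127.5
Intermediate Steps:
T = -167223261/2 (T = ((5263 - 34429)*(49633 + (-20687 - 1*17479)))/4 = (-29166*(49633 + (-20687 - 17479)))/4 = (-29166*(49633 - 38166))/4 = (-29166*11467)/4 = (1/4)*(-334446522) = -167223261/2 ≈ -8.3612e+7)
T/74159 = -167223261/2/74159 = -167223261/2*1/74159 = -167223261/148318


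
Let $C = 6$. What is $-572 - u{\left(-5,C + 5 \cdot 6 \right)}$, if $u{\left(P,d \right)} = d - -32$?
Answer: $-640$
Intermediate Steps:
$u{\left(P,d \right)} = 32 + d$ ($u{\left(P,d \right)} = d + 32 = 32 + d$)
$-572 - u{\left(-5,C + 5 \cdot 6 \right)} = -572 - \left(32 + \left(6 + 5 \cdot 6\right)\right) = -572 - \left(32 + \left(6 + 30\right)\right) = -572 - \left(32 + 36\right) = -572 - 68 = -640$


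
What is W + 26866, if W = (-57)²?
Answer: 30115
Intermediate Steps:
W = 3249
W + 26866 = 3249 + 26866 = 30115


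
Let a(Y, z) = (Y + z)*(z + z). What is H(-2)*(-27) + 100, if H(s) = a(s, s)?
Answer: -332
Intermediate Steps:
a(Y, z) = 2*z*(Y + z) (a(Y, z) = (Y + z)*(2*z) = 2*z*(Y + z))
H(s) = 4*s² (H(s) = 2*s*(s + s) = 2*s*(2*s) = 4*s²)
H(-2)*(-27) + 100 = (4*(-2)²)*(-27) + 100 = (4*4)*(-27) + 100 = 16*(-27) + 100 = -432 + 100 = -332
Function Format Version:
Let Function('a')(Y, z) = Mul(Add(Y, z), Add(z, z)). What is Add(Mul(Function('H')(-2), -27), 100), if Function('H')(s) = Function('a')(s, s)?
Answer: -332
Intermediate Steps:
Function('a')(Y, z) = Mul(2, z, Add(Y, z)) (Function('a')(Y, z) = Mul(Add(Y, z), Mul(2, z)) = Mul(2, z, Add(Y, z)))
Function('H')(s) = Mul(4, Pow(s, 2)) (Function('H')(s) = Mul(2, s, Add(s, s)) = Mul(2, s, Mul(2, s)) = Mul(4, Pow(s, 2)))
Add(Mul(Function('H')(-2), -27), 100) = Add(Mul(Mul(4, Pow(-2, 2)), -27), 100) = Add(Mul(Mul(4, 4), -27), 100) = Add(Mul(16, -27), 100) = Add(-432, 100) = -332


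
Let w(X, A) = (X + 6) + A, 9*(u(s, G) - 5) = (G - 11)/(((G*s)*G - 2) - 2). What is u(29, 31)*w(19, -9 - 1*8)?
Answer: 2006312/50157 ≈ 40.001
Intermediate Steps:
u(s, G) = 5 + (-11 + G)/(9*(-4 + s*G**2)) (u(s, G) = 5 + ((G - 11)/(((G*s)*G - 2) - 2))/9 = 5 + ((-11 + G)/((s*G**2 - 2) - 2))/9 = 5 + ((-11 + G)/((-2 + s*G**2) - 2))/9 = 5 + ((-11 + G)/(-4 + s*G**2))/9 = 5 + (-11 + G)/(9*(-4 + s*G**2)))
w(X, A) = 6 + A + X (w(X, A) = (6 + X) + A = 6 + A + X)
u(29, 31)*w(19, -9 - 1*8) = ((-191 + 31 + 45*29*31**2)/(9*(-4 + 29*31**2)))*(6 + (-9 - 1*8) + 19) = ((-191 + 31 + 45*29*961)/(9*(-4 + 29*961)))*(6 + (-9 - 8) + 19) = ((-191 + 31 + 1254105)/(9*(-4 + 27869)))*(6 - 17 + 19) = ((1/9)*1253945/27865)*8 = ((1/9)*(1/27865)*1253945)*8 = (250789/50157)*8 = 2006312/50157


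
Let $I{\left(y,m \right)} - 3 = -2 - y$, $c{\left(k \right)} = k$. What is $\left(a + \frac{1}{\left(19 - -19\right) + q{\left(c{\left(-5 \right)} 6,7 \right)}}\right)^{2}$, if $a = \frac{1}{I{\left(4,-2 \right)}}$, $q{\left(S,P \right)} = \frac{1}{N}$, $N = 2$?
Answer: $\frac{5041}{53361} \approx 0.09447$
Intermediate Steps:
$q{\left(S,P \right)} = \frac{1}{2}$
$I{\left(y,m \right)} = 1 - y$ ($I{\left(y,m \right)} = 3 - \left(2 + y\right) = 1 - y$)
$a = - \frac{1}{3}$ ($a = \frac{1}{1 - 4} = \frac{1}{-3} = - \frac{1}{3} \approx -0.33333$)
$\left(a + \frac{1}{\left(19 - -19\right) + q{\left(c{\left(-5 \right)} 6,7 \right)}}\right)^{2} = \left(- \frac{1}{3} + \frac{1}{\left(19 - -19\right) + \frac{1}{2}}\right)^{2} = \left(- \frac{1}{3} + \frac{1}{\left(19 + 19\right) + \frac{1}{2}}\right)^{2} = \left(- \frac{1}{3} + \frac{1}{38 + \frac{1}{2}}\right)^{2} = \left(- \frac{1}{3} + \frac{1}{\frac{77}{2}}\right)^{2} = \left(- \frac{1}{3} + \frac{2}{77}\right)^{2} = \left(- \frac{71}{231}\right)^{2} = \frac{5041}{53361}$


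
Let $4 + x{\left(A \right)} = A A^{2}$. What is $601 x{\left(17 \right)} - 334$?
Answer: $2949975$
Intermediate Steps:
$x{\left(A \right)} = -4 + A^{3}$ ($x{\left(A \right)} = -4 + A A^{2} = -4 + A^{3}$)
$601 x{\left(17 \right)} - 334 = 601 \left(-4 + 17^{3}\right) - 334 = 601 \left(-4 + 4913\right) - 334 = 601 \cdot 4909 - 334 = 2950309 - 334 = 2949975$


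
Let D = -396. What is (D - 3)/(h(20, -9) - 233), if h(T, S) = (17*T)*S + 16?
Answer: 399/3277 ≈ 0.12176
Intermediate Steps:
h(T, S) = 16 + 17*S*T (h(T, S) = 17*S*T + 16 = 16 + 17*S*T)
(D - 3)/(h(20, -9) - 233) = (-396 - 3)/((16 + 17*(-9)*20) - 233) = -399/((16 - 3060) - 233) = -399/(-3044 - 233) = -399/(-3277) = -399*(-1/3277) = 399/3277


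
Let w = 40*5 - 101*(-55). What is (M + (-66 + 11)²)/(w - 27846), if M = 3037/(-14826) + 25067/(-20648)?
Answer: -462800286941/3381328517784 ≈ -0.13687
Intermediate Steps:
M = -217175659/153063624 (M = 3037*(-1/14826) + 25067*(-1/20648) = -3037/14826 - 25067/20648 = -217175659/153063624 ≈ -1.4189)
w = 5755 (w = 200 + 5555 = 5755)
(M + (-66 + 11)²)/(w - 27846) = (-217175659/153063624 + (-66 + 11)²)/(5755 - 27846) = (-217175659/153063624 + (-55)²)/(-22091) = (-217175659/153063624 + 3025)*(-1/22091) = (462800286941/153063624)*(-1/22091) = -462800286941/3381328517784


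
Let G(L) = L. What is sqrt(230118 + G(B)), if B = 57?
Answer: 15*sqrt(1023) ≈ 479.77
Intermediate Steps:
sqrt(230118 + G(B)) = sqrt(230118 + 57) = sqrt(230175) = 15*sqrt(1023)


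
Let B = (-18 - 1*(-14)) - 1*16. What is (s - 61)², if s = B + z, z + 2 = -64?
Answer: 21609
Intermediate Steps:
z = -66 (z = -2 - 64 = -66)
B = -20 (B = (-18 + 14) - 16 = -4 - 16 = -20)
s = -86 (s = -20 - 66 = -86)
(s - 61)² = (-86 - 61)² = (-147)² = 21609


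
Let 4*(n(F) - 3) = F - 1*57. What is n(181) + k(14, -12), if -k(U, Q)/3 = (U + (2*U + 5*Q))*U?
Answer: 790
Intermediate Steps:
n(F) = -45/4 + F/4 (n(F) = 3 + (F - 1*57)/4 = 3 + (F - 57)/4 = 3 + (-57 + F)/4 = 3 + (-57/4 + F/4) = -45/4 + F/4)
k(U, Q) = -3*U*(3*U + 5*Q) (k(U, Q) = -3*(U + (2*U + 5*Q))*U = -3*(3*U + 5*Q)*U = -3*U*(3*U + 5*Q))
n(181) + k(14, -12) = (-45/4 + (¼)*181) - 3*14*(3*14 + 5*(-12)) = (-45/4 + 181/4) - 3*14*(42 - 60) = 34 - 3*14*(-18) = 34 + 756 = 790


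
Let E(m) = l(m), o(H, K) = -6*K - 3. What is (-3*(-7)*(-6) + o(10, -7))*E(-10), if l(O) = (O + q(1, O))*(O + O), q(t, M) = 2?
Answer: -13920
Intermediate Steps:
l(O) = 2*O*(2 + O) (l(O) = (O + 2)*(O + O) = (2 + O)*(2*O) = 2*O*(2 + O))
o(H, K) = -3 - 6*K
E(m) = 2*m*(2 + m)
(-3*(-7)*(-6) + o(10, -7))*E(-10) = (-3*(-7)*(-6) + (-3 - 6*(-7)))*(2*(-10)*(2 - 10)) = (21*(-6) + (-3 + 42))*(2*(-10)*(-8)) = (-126 + 39)*160 = -87*160 = -13920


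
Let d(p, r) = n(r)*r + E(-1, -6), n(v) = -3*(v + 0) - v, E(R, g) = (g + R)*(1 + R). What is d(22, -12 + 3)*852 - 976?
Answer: -277024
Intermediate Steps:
E(R, g) = (1 + R)*(R + g) (E(R, g) = (R + g)*(1 + R) = (1 + R)*(R + g))
n(v) = -4*v (n(v) = -3*v - v = -4*v)
d(p, r) = -4*r² (d(p, r) = (-4*r)*r + (-1 - 6 + (-1)² - 1*(-6)) = -4*r² + (-1 - 6 + 1 + 6) = -4*r² + 0 = -4*r²)
d(22, -12 + 3)*852 - 976 = -4*(-12 + 3)²*852 - 976 = -4*(-9)²*852 - 976 = -4*81*852 - 976 = -324*852 - 976 = -276048 - 976 = -277024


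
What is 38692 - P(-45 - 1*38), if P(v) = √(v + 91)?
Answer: 38692 - 2*√2 ≈ 38689.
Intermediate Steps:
P(v) = √(91 + v)
38692 - P(-45 - 1*38) = 38692 - √(91 + (-45 - 1*38)) = 38692 - √(91 + (-45 - 38)) = 38692 - √(91 - 83) = 38692 - √8 = 38692 - 2*√2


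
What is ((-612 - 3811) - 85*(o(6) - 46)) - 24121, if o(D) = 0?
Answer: -24634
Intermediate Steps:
((-612 - 3811) - 85*(o(6) - 46)) - 24121 = ((-612 - 3811) - 85*(0 - 46)) - 24121 = (-4423 - 85*(-46)) - 24121 = (-4423 + 3910) - 24121 = -513 - 24121 = -24634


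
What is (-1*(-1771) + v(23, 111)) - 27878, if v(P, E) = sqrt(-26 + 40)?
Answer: -26107 + sqrt(14) ≈ -26103.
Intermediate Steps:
v(P, E) = sqrt(14)
(-1*(-1771) + v(23, 111)) - 27878 = (-1*(-1771) + sqrt(14)) - 27878 = (1771 + sqrt(14)) - 27878 = -26107 + sqrt(14)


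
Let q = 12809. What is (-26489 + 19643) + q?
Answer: 5963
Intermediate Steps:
(-26489 + 19643) + q = (-26489 + 19643) + 12809 = -6846 + 12809 = 5963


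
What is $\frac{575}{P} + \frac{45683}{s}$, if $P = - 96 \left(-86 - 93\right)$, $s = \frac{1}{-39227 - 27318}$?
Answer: $- \frac{52238934437665}{17184} \approx -3.04 \cdot 10^{9}$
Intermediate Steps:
$s = - \frac{1}{66545}$ ($s = \frac{1}{-66545} = - \frac{1}{66545} \approx -1.5027 \cdot 10^{-5}$)
$P = 17184$ ($P = \left(-96\right) \left(-179\right) = 17184$)
$\frac{575}{P} + \frac{45683}{s} = \frac{575}{17184} + \frac{45683}{- \frac{1}{66545}} = 575 \cdot \frac{1}{17184} + 45683 \left(-66545\right) = \frac{575}{17184} - 3039975235 = - \frac{52238934437665}{17184}$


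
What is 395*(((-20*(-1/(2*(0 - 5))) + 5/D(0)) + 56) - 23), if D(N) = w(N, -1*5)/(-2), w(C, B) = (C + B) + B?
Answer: 12640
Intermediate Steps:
w(C, B) = C + 2*B (w(C, B) = (B + C) + B = C + 2*B)
D(N) = 5 - N/2 (D(N) = (N + 2*(-1*5))/(-2) = (N + 2*(-5))*(-½) = (N - 10)*(-½) = (-10 + N)*(-½) = 5 - N/2)
395*(((-20*(-1/(2*(0 - 5))) + 5/D(0)) + 56) - 23) = 395*(((-20*(-1/(2*(0 - 5))) + 5/(5 - ½*0)) + 56) - 23) = 395*(((-20/((-5*(-2))) + 5/(5 + 0)) + 56) - 23) = 395*(((-20/10 + 5/5) + 56) - 23) = 395*(((-20*⅒ + 5*(⅕)) + 56) - 23) = 395*(((-2 + 1) + 56) - 23) = 395*((-1 + 56) - 23) = 395*(55 - 23) = 395*32 = 12640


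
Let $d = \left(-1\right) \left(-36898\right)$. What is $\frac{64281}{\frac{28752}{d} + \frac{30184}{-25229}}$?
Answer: $- \frac{29919579943701}{194172512} \approx -1.5409 \cdot 10^{5}$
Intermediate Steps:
$d = 36898$
$\frac{64281}{\frac{28752}{d} + \frac{30184}{-25229}} = \frac{64281}{\frac{28752}{36898} + \frac{30184}{-25229}} = \frac{64281}{28752 \cdot \frac{1}{36898} + 30184 \left(- \frac{1}{25229}\right)} = \frac{64281}{\frac{14376}{18449} - \frac{30184}{25229}} = \frac{64281}{- \frac{194172512}{465449821}} = 64281 \left(- \frac{465449821}{194172512}\right) = - \frac{29919579943701}{194172512}$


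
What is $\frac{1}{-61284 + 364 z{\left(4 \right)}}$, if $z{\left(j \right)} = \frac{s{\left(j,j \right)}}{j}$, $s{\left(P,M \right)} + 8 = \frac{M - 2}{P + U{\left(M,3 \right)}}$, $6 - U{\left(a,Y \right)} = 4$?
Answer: $- \frac{3}{185945} \approx -1.6134 \cdot 10^{-5}$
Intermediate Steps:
$U{\left(a,Y \right)} = 2$ ($U{\left(a,Y \right)} = 6 - 4 = 2$)
$s{\left(P,M \right)} = -8 + \frac{-2 + M}{2 + P}$ ($s{\left(P,M \right)} = -8 + \frac{M - 2}{P + 2} = -8 + \frac{-2 + M}{2 + P}$)
$z{\left(j \right)} = \frac{-18 - 7 j}{j \left(2 + j\right)}$ ($z{\left(j \right)} = \frac{\frac{1}{2 + j} \left(-18 + j - 8 j\right)}{j} = \frac{\frac{1}{2 + j} \left(-18 - 7 j\right)}{j} = \frac{-18 - 7 j}{j \left(2 + j\right)}$)
$\frac{1}{-61284 + 364 z{\left(4 \right)}} = \frac{1}{-61284 + 364 \frac{-18 - 28}{4 \left(2 + 4\right)}} = \frac{1}{-61284 + 364 \frac{-18 - 28}{4 \cdot 6}} = \frac{1}{-61284 + 364 \cdot \frac{1}{4} \cdot \frac{1}{6} \left(-46\right)} = \frac{1}{-61284 + 364 \left(- \frac{23}{12}\right)} = \frac{1}{-61284 - \frac{2093}{3}} = \frac{1}{- \frac{185945}{3}} = - \frac{3}{185945}$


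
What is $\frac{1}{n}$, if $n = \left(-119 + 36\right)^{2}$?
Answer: $\frac{1}{6889} \approx 0.00014516$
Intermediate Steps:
$n = 6889$ ($n = \left(-83\right)^{2} = 6889$)
$\frac{1}{n} = \frac{1}{6889}$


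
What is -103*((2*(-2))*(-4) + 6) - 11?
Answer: -2277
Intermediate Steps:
-103*((2*(-2))*(-4) + 6) - 11 = -103*(-4*(-4) + 6) - 11 = -103*(16 + 6) - 11 = -103*22 - 11 = -2266 - 11 = -2277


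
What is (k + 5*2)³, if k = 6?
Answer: 4096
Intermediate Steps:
(k + 5*2)³ = (6 + 5*2)³ = (6 + 10)³ = 16³ = 4096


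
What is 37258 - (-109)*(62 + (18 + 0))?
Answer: 45978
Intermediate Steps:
37258 - (-109)*(62 + (18 + 0)) = 37258 - (-109)*(62 + 18) = 37258 - (-109)*80 = 37258 - 1*(-8720) = 37258 + 8720 = 45978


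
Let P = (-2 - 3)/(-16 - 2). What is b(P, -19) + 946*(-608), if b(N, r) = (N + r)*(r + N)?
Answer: -186240863/324 ≈ -5.7482e+5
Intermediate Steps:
P = 5/18 (P = -5/(-18) = -5*(-1/18) = 5/18 ≈ 0.27778)
b(N, r) = (N + r)² (b(N, r) = (N + r)*(N + r) = (N + r)²)
b(P, -19) + 946*(-608) = (5/18 - 19)² + 946*(-608) = (-337/18)² - 575168 = 113569/324 - 575168 = -186240863/324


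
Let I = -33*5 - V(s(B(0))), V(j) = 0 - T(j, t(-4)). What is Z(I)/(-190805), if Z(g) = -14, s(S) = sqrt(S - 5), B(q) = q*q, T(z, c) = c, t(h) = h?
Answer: 14/190805 ≈ 7.3373e-5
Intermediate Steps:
B(q) = q**2
s(S) = sqrt(-5 + S)
V(j) = 4 (V(j) = 0 - 1*(-4) = 0 + 4 = 4)
I = -169 (I = -33*5 - 1*4 = -165 - 4 = -169)
Z(I)/(-190805) = -14/(-190805) = -14*(-1/190805) = 14/190805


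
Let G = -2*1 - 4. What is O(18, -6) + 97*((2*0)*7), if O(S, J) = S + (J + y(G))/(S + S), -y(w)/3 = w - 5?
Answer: 75/4 ≈ 18.750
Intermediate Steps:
G = -6 (G = -2 - 4 = -6)
y(w) = 15 - 3*w (y(w) = -3*(w - 5) = -3*(-5 + w) = 15 - 3*w)
O(S, J) = S + (33 + J)/(2*S) (O(S, J) = S + (J + (15 - 3*(-6)))/(S + S) = S + (J + (15 + 18))/((2*S)) = S + (J + 33)*(1/(2*S)) = S + (33 + J)*(1/(2*S)) = S + (33 + J)/(2*S))
O(18, -6) + 97*((2*0)*7) = (½)*(33 - 6 + 2*18²)/18 + 97*((2*0)*7) = (½)*(1/18)*(33 - 6 + 2*324) + 97*(0*7) = (½)*(1/18)*(33 - 6 + 648) + 97*0 = (½)*(1/18)*675 + 0 = 75/4 + 0 = 75/4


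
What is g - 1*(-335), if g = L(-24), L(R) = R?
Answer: 311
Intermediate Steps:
g = -24
g - 1*(-335) = -24 - 1*(-335) = -24 + 335 = 311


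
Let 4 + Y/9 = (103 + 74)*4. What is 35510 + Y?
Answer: 41846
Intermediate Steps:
Y = 6336 (Y = -36 + 9*((103 + 74)*4) = -36 + 9*(177*4) = -36 + 9*708 = -36 + 6372 = 6336)
35510 + Y = 35510 + 6336 = 41846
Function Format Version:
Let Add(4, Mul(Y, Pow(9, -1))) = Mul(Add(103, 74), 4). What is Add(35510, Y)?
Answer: 41846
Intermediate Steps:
Y = 6336 (Y = Add(-36, Mul(9, Mul(Add(103, 74), 4))) = Add(-36, Mul(9, Mul(177, 4))) = Add(-36, Mul(9, 708)) = Add(-36, 6372) = 6336)
Add(35510, Y) = Add(35510, 6336) = 41846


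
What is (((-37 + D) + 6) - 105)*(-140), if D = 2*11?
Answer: 15960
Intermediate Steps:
D = 22
(((-37 + D) + 6) - 105)*(-140) = (((-37 + 22) + 6) - 105)*(-140) = ((-15 + 6) - 105)*(-140) = (-9 - 105)*(-140) = -114*(-140) = 15960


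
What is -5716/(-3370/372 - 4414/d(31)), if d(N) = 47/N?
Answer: 49969272/25530319 ≈ 1.9573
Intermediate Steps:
-5716/(-3370/372 - 4414/d(31)) = -5716/(-3370/372 - 4414/(47/31)) = -5716/(-3370*1/372 - 4414/(47*(1/31))) = -5716/(-1685/186 - 4414/47/31) = -5716/(-1685/186 - 4414*31/47) = -5716/(-1685/186 - 136834/47) = -5716/(-25530319/8742) = -5716*(-8742/25530319) = 49969272/25530319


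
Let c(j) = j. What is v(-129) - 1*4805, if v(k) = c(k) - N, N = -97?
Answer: -4837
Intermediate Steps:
v(k) = 97 + k (v(k) = k - 1*(-97) = k + 97 = 97 + k)
v(-129) - 1*4805 = (97 - 129) - 1*4805 = -32 - 4805 = -4837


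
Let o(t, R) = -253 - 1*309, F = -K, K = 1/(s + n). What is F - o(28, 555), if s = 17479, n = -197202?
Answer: 101004327/179723 ≈ 562.00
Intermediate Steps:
K = -1/179723 (K = 1/(17479 - 197202) = 1/(-179723) = -1/179723 ≈ -5.5641e-6)
F = 1/179723 (F = -1*(-1/179723) = 1/179723 ≈ 5.5641e-6)
o(t, R) = -562 (o(t, R) = -253 - 309 = -562)
F - o(28, 555) = 1/179723 - 1*(-562) = 1/179723 + 562 = 101004327/179723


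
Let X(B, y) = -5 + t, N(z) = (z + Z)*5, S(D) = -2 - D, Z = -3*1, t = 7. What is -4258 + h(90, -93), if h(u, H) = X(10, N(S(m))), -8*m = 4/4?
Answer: -4256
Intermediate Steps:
m = -⅛ (m = -1/(2*4) = -⅛*1 = -⅛ ≈ -0.12500)
Z = -3
N(z) = -15 + 5*z (N(z) = (z - 3)*5 = (-3 + z)*5 = -15 + 5*z)
X(B, y) = 2 (X(B, y) = -5 + 7 = 2)
h(u, H) = 2
-4258 + h(90, -93) = -4258 + 2 = -4256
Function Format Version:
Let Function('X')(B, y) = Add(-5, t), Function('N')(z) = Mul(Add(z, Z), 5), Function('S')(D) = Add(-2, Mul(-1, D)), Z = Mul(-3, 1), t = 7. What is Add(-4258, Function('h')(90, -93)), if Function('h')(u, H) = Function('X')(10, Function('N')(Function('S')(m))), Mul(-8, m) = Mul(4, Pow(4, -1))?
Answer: -4256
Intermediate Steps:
m = Rational(-1, 8) (m = Mul(Rational(-1, 8), Mul(4, Pow(4, -1))) = Mul(Rational(-1, 8), Mul(4, Rational(1, 4))) = Mul(Rational(-1, 8), 1) = Rational(-1, 8) ≈ -0.12500)
Z = -3
Function('N')(z) = Add(-15, Mul(5, z)) (Function('N')(z) = Mul(Add(z, -3), 5) = Mul(Add(-3, z), 5) = Add(-15, Mul(5, z)))
Function('X')(B, y) = 2 (Function('X')(B, y) = Add(-5, 7) = 2)
Function('h')(u, H) = 2
Add(-4258, Function('h')(90, -93)) = Add(-4258, 2) = -4256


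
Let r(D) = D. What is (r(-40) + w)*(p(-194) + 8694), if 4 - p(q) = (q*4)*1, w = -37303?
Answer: -353787582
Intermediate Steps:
p(q) = 4 - 4*q (p(q) = 4 - q*4 = 4 - 4*q)
(r(-40) + w)*(p(-194) + 8694) = (-40 - 37303)*((4 - 4*(-194)) + 8694) = -37343*((4 + 776) + 8694) = -37343*(780 + 8694) = -37343*9474 = -353787582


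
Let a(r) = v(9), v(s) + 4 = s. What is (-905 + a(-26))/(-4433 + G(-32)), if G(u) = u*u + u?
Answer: 300/1147 ≈ 0.26155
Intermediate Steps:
G(u) = u + u² (G(u) = u² + u = u + u²)
v(s) = -4 + s
a(r) = 5 (a(r) = -4 + 9 = 5)
(-905 + a(-26))/(-4433 + G(-32)) = (-905 + 5)/(-4433 - 32*(1 - 32)) = -900/(-4433 - 32*(-31)) = -900/(-4433 + 992) = -900/(-3441) = -900*(-1/3441) = 300/1147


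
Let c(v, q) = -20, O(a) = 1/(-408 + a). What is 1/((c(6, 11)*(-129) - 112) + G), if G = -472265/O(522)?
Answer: -1/53835742 ≈ -1.8575e-8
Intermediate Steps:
G = -53838210 (G = -472265/(1/(-408 + 522)) = -472265/(1/114) = -472265/1/114 = -472265*114 = -53838210)
1/((c(6, 11)*(-129) - 112) + G) = 1/((-20*(-129) - 112) - 53838210) = 1/((2580 - 112) - 53838210) = 1/(2468 - 53838210) = 1/(-53835742) = -1/53835742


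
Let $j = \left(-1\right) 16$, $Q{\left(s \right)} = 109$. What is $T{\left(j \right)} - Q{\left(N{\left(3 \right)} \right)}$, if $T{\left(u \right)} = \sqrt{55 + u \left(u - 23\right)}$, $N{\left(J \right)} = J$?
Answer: $-109 + \sqrt{679} \approx -82.942$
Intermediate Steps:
$j = -16$
$T{\left(u \right)} = \sqrt{55 + u \left(-23 + u\right)}$
$T{\left(j \right)} - Q{\left(N{\left(3 \right)} \right)} = \sqrt{55 + \left(-16\right)^{2} - -368} - 109 = \sqrt{55 + 256 + 368} - 109 = \sqrt{679} - 109 = -109 + \sqrt{679}$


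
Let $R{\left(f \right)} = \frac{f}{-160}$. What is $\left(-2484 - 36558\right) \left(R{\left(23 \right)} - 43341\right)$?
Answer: $\frac{135369994743}{80} \approx 1.6921 \cdot 10^{9}$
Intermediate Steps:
$R{\left(f \right)} = - \frac{f}{160}$ ($R{\left(f \right)} = f \left(- \frac{1}{160}\right) = - \frac{f}{160}$)
$\left(-2484 - 36558\right) \left(R{\left(23 \right)} - 43341\right) = \left(-2484 - 36558\right) \left(\left(- \frac{1}{160}\right) 23 - 43341\right) = - 39042 \left(- \frac{23}{160} - 43341\right) = \left(-39042\right) \left(- \frac{6934583}{160}\right) = \frac{135369994743}{80}$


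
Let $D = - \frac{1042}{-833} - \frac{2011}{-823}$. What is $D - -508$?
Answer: $\frac{350796701}{685559} \approx 511.69$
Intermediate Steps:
$D = \frac{2532729}{685559}$ ($D = \left(-1042\right) \left(- \frac{1}{833}\right) - - \frac{2011}{823} = \frac{1042}{833} + \frac{2011}{823} = \frac{2532729}{685559} \approx 3.6944$)
$D - -508 = \frac{2532729}{685559} - -508 = \frac{2532729}{685559} + 508 = \frac{350796701}{685559}$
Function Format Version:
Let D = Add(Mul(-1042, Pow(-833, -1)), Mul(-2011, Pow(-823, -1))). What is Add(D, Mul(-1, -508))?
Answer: Rational(350796701, 685559) ≈ 511.69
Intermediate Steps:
D = Rational(2532729, 685559) (D = Add(Mul(-1042, Rational(-1, 833)), Mul(-2011, Rational(-1, 823))) = Add(Rational(1042, 833), Rational(2011, 823)) = Rational(2532729, 685559) ≈ 3.6944)
Add(D, Mul(-1, -508)) = Add(Rational(2532729, 685559), Mul(-1, -508)) = Add(Rational(2532729, 685559), 508) = Rational(350796701, 685559)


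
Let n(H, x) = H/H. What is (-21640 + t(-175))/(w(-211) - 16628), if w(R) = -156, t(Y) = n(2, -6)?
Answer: 21639/16784 ≈ 1.2893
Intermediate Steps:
n(H, x) = 1
t(Y) = 1
(-21640 + t(-175))/(w(-211) - 16628) = (-21640 + 1)/(-156 - 16628) = -21639/(-16784) = -21639*(-1/16784) = 21639/16784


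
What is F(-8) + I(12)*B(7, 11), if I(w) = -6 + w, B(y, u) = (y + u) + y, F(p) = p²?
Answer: 214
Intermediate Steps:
B(y, u) = u + 2*y (B(y, u) = (u + y) + y = u + 2*y)
F(-8) + I(12)*B(7, 11) = (-8)² + (-6 + 12)*(11 + 2*7) = 64 + 6*(11 + 14) = 64 + 6*25 = 64 + 150 = 214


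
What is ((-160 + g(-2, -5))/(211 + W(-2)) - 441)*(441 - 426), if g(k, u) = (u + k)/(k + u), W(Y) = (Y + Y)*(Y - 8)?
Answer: -1662750/251 ≈ -6624.5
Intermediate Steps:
W(Y) = 2*Y*(-8 + Y) (W(Y) = (2*Y)*(-8 + Y) = 2*Y*(-8 + Y))
g(k, u) = 1 (g(k, u) = (k + u)/(k + u) = 1)
((-160 + g(-2, -5))/(211 + W(-2)) - 441)*(441 - 426) = ((-160 + 1)/(211 + 2*(-2)*(-8 - 2)) - 441)*(441 - 426) = (-159/(211 + 2*(-2)*(-10)) - 441)*15 = (-159/(211 + 40) - 441)*15 = (-159/251 - 441)*15 = -110850/251*15 = -1662750/251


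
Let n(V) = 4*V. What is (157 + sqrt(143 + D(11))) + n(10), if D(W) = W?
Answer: 197 + sqrt(154) ≈ 209.41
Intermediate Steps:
(157 + sqrt(143 + D(11))) + n(10) = (157 + sqrt(143 + 11)) + 4*10 = (157 + sqrt(154)) + 40 = 197 + sqrt(154)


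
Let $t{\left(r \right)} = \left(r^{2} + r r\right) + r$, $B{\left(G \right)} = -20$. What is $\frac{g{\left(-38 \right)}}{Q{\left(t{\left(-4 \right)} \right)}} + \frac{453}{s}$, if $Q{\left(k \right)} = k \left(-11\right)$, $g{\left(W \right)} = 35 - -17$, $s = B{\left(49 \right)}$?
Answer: $- \frac{35141}{1540} \approx -22.819$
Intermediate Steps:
$t{\left(r \right)} = r + 2 r^{2}$ ($t{\left(r \right)} = \left(r^{2} + r^{2}\right) + r = 2 r^{2} + r = r + 2 r^{2}$)
$s = -20$
$g{\left(W \right)} = 52$ ($g{\left(W \right)} = 35 + 17 = 52$)
$Q{\left(k \right)} = - 11 k$
$\frac{g{\left(-38 \right)}}{Q{\left(t{\left(-4 \right)} \right)}} + \frac{453}{s} = \frac{52}{\left(-11\right) \left(- 4 \left(1 + 2 \left(-4\right)\right)\right)} + \frac{453}{-20} = \frac{52}{\left(-11\right) \left(- 4 \left(1 - 8\right)\right)} + 453 \left(- \frac{1}{20}\right) = \frac{52}{\left(-11\right) \left(\left(-4\right) \left(-7\right)\right)} - \frac{453}{20} = \frac{52}{\left(-11\right) 28} - \frac{453}{20} = \frac{52}{-308} - \frac{453}{20} = 52 \left(- \frac{1}{308}\right) - \frac{453}{20} = - \frac{13}{77} - \frac{453}{20} = - \frac{35141}{1540}$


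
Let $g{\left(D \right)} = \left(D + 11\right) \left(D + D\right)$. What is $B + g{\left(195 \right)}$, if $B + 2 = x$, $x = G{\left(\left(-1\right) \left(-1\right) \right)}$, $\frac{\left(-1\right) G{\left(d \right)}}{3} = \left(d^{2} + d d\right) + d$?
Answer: $80329$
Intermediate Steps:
$g{\left(D \right)} = 2 D \left(11 + D\right)$ ($g{\left(D \right)} = \left(11 + D\right) 2 D = 2 D \left(11 + D\right)$)
$G{\left(d \right)} = - 6 d^{2} - 3 d$ ($G{\left(d \right)} = - 3 \left(\left(d^{2} + d d\right) + d\right) = - 3 \left(\left(d^{2} + d^{2}\right) + d\right) = - 3 \left(2 d^{2} + d\right) = - 3 \left(d + 2 d^{2}\right) = - 6 d^{2} - 3 d$)
$x = -9$ ($x = - 3 \left(\left(-1\right) \left(-1\right)\right) \left(1 + 2 \left(\left(-1\right) \left(-1\right)\right)\right) = \left(-3\right) 1 \left(1 + 2 \cdot 1\right) = \left(-3\right) 1 \left(1 + 2\right) = \left(-3\right) 1 \cdot 3 = -9$)
$B = -11$ ($B = -2 - 9 = -11$)
$B + g{\left(195 \right)} = -11 + 2 \cdot 195 \left(11 + 195\right) = -11 + 2 \cdot 195 \cdot 206 = -11 + 80340 = 80329$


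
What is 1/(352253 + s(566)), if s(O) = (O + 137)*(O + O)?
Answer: 1/1148049 ≈ 8.7104e-7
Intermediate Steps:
s(O) = 2*O*(137 + O) (s(O) = (137 + O)*(2*O) = 2*O*(137 + O))
1/(352253 + s(566)) = 1/(352253 + 2*566*(137 + 566)) = 1/(352253 + 2*566*703) = 1/(352253 + 795796) = 1/1148049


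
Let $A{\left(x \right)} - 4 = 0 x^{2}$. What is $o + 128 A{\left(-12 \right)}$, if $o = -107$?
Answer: $405$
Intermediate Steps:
$A{\left(x \right)} = 4$ ($A{\left(x \right)} = 4 + 0 x^{2} = 4 + 0 = 4$)
$o + 128 A{\left(-12 \right)} = -107 + 128 \cdot 4 = -107 + 512 = 405$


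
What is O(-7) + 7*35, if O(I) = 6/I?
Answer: 1709/7 ≈ 244.14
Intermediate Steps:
O(-7) + 7*35 = 6/(-7) + 7*35 = 6*(-1/7) + 245 = -6/7 + 245 = 1709/7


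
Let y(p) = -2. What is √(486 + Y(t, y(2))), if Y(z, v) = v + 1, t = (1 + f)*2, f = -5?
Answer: √485 ≈ 22.023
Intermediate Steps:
t = -8 (t = (1 - 5)*2 = -4*2 = -8)
Y(z, v) = 1 + v
√(486 + Y(t, y(2))) = √(486 + (1 - 2)) = √(486 - 1) = √485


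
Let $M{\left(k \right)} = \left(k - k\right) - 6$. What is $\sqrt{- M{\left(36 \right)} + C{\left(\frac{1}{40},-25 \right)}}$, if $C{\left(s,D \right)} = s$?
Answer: $\frac{\sqrt{2410}}{20} \approx 2.4546$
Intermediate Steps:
$M{\left(k \right)} = -6$ ($M{\left(k \right)} = 0 - 6 = -6$)
$\sqrt{- M{\left(36 \right)} + C{\left(\frac{1}{40},-25 \right)}} = \sqrt{\left(-1\right) \left(-6\right) + \frac{1}{40}} = \sqrt{6 + \frac{1}{40}} = \sqrt{\frac{241}{40}} = \frac{\sqrt{2410}}{20}$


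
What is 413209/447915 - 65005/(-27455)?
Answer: 8092273534/2459501265 ≈ 3.2902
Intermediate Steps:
413209/447915 - 65005/(-27455) = 413209*(1/447915) - 65005*(-1/27455) = 413209/447915 + 13001/5491 = 8092273534/2459501265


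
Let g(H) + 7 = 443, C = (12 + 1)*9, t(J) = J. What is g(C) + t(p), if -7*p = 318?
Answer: 2734/7 ≈ 390.57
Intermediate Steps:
p = -318/7 (p = -⅐*318 = -318/7 ≈ -45.429)
C = 117 (C = 13*9 = 117)
g(H) = 436 (g(H) = -7 + 443 = 436)
g(C) + t(p) = 436 - 318/7 = 2734/7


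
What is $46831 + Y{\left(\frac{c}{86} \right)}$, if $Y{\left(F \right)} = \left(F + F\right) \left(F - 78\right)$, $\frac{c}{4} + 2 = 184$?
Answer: $\frac{84413799}{1849} \approx 45654.0$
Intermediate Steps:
$c = 728$ ($c = -8 + 4 \cdot 184 = -8 + 736 = 728$)
$Y{\left(F \right)} = 2 F \left(-78 + F\right)$
$46831 + Y{\left(\frac{c}{86} \right)} = 46831 + 2 \cdot \frac{728}{86} \left(-78 + \frac{728}{86}\right) = 46831 + 2 \cdot 728 \cdot \frac{1}{86} \left(-78 + 728 \cdot \frac{1}{86}\right) = 46831 + 2 \cdot \frac{364}{43} \left(-78 + \frac{364}{43}\right) = 46831 + 2 \cdot \frac{364}{43} \left(- \frac{2990}{43}\right) = 46831 - \frac{2176720}{1849} = \frac{84413799}{1849}$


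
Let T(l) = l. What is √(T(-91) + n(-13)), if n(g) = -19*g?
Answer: 2*√39 ≈ 12.490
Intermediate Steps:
√(T(-91) + n(-13)) = √(-91 - 19*(-13)) = √(-91 + 247) = √156 = 2*√39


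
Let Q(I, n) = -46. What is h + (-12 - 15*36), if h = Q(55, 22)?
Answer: -598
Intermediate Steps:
h = -46
h + (-12 - 15*36) = -46 + (-12 - 15*36) = -46 + (-12 - 540) = -46 - 552 = -598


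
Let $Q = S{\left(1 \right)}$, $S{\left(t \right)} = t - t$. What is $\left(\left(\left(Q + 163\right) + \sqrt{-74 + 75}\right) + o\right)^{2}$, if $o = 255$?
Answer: $175561$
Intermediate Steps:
$S{\left(t \right)} = 0$
$Q = 0$
$\left(\left(\left(Q + 163\right) + \sqrt{-74 + 75}\right) + o\right)^{2} = \left(\left(\left(0 + 163\right) + \sqrt{-74 + 75}\right) + 255\right)^{2} = \left(\left(163 + \sqrt{1}\right) + 255\right)^{2} = \left(\left(163 + 1\right) + 255\right)^{2} = \left(164 + 255\right)^{2} = 419^{2} = 175561$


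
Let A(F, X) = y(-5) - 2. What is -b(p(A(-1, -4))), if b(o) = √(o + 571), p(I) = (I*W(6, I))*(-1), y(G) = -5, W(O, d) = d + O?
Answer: -2*√141 ≈ -23.749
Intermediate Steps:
W(O, d) = O + d
A(F, X) = -7 (A(F, X) = -5 - 2 = -7)
p(I) = -I*(6 + I) (p(I) = (I*(6 + I))*(-1) = -I*(6 + I))
b(o) = √(571 + o)
-b(p(A(-1, -4))) = -√(571 - 1*(-7)*(6 - 7)) = -√(571 - 1*(-7)*(-1)) = -√(571 - 7) = -√564 = -2*√141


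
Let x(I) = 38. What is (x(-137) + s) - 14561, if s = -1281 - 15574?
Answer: -31378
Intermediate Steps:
s = -16855
(x(-137) + s) - 14561 = (38 - 16855) - 14561 = -16817 - 14561 = -31378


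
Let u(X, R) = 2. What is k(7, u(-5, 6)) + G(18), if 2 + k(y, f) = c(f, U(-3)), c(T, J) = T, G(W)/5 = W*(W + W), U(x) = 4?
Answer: 3240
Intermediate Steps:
G(W) = 10*W² (G(W) = 5*(W*(W + W)) = 5*(W*(2*W)) = 5*(2*W²) = 10*W²)
k(y, f) = -2 + f
k(7, u(-5, 6)) + G(18) = (-2 + 2) + 10*18² = 0 + 10*324 = 0 + 3240 = 3240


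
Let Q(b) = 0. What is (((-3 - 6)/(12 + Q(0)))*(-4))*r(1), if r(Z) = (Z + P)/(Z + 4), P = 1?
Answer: 6/5 ≈ 1.2000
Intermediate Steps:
r(Z) = (1 + Z)/(4 + Z) (r(Z) = (Z + 1)/(Z + 4) = (1 + Z)/(4 + Z))
(((-3 - 6)/(12 + Q(0)))*(-4))*r(1) = (((-3 - 6)/(12 + 0))*(-4))*((1 + 1)/(4 + 1)) = (-9/12*(-4))*(2/5) = (-9*1/12*(-4))*((⅕)*2) = -¾*(-4)*(⅖) = 3*(⅖) = 6/5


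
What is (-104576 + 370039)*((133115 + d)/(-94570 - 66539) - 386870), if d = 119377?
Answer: -5515302763937362/53703 ≈ -1.0270e+11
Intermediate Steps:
(-104576 + 370039)*((133115 + d)/(-94570 - 66539) - 386870) = (-104576 + 370039)*((133115 + 119377)/(-94570 - 66539) - 386870) = 265463*(252492/(-161109) - 386870) = 265463*(252492*(-1/161109) - 386870) = 265463*(-84164/53703 - 386870) = 265463*(-20776163774/53703) = -5515302763937362/53703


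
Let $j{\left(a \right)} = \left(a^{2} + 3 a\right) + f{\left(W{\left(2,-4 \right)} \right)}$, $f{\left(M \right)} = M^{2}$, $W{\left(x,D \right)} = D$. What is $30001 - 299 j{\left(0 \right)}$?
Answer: $25217$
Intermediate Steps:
$j{\left(a \right)} = 16 + a^{2} + 3 a$ ($j{\left(a \right)} = \left(a^{2} + 3 a\right) + \left(-4\right)^{2} = \left(a^{2} + 3 a\right) + 16 = 16 + a^{2} + 3 a$)
$30001 - 299 j{\left(0 \right)} = 30001 - 299 \left(16 + 0^{2} + 3 \cdot 0\right) = 30001 - 299 \left(16 + 0 + 0\right) = 30001 - 4784 = 25217$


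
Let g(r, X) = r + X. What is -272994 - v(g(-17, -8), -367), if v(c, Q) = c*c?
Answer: -273619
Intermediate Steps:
g(r, X) = X + r
v(c, Q) = c²
-272994 - v(g(-17, -8), -367) = -272994 - (-8 - 17)² = -272994 - 1*(-25)² = -272994 - 1*625 = -272994 - 625 = -273619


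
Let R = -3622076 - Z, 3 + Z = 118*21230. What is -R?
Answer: 6127213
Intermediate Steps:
Z = 2505137 (Z = -3 + 118*21230 = -3 + 2505140 = 2505137)
R = -6127213 (R = -3622076 - 1*2505137 = -3622076 - 2505137 = -6127213)
-R = -1*(-6127213) = 6127213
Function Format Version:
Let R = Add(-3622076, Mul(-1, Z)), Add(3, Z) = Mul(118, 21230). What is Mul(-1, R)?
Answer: 6127213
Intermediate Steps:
Z = 2505137 (Z = Add(-3, Mul(118, 21230)) = Add(-3, 2505140) = 2505137)
R = -6127213 (R = Add(-3622076, Mul(-1, 2505137)) = Add(-3622076, -2505137) = -6127213)
Mul(-1, R) = Mul(-1, -6127213) = 6127213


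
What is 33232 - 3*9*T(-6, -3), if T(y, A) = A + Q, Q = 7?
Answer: 33124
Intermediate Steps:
T(y, A) = 7 + A (T(y, A) = A + 7 = 7 + A)
33232 - 3*9*T(-6, -3) = 33232 - 3*9*(7 - 3) = 33232 - 27*4 = 33232 - 1*108 = 33232 - 108 = 33124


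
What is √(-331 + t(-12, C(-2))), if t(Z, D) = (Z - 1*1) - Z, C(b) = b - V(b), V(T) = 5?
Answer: 2*I*√83 ≈ 18.221*I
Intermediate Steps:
C(b) = -5 + b (C(b) = b - 1*5 = b - 5 = -5 + b)
t(Z, D) = -1 (t(Z, D) = (Z - 1) - Z = (-1 + Z) - Z = -1)
√(-331 + t(-12, C(-2))) = √(-331 - 1) = √(-332) = 2*I*√83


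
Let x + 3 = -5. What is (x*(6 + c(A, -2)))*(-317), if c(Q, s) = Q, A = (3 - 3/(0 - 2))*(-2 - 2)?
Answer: -30432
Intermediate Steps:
x = -8 (x = -3 - 5 = -8)
A = -18 (A = (3 - 3/(-2))*(-4) = (3 - 3*(-½))*(-4) = (3 + 3/2)*(-4) = (9/2)*(-4) = -18)
(x*(6 + c(A, -2)))*(-317) = -8*(6 - 18)*(-317) = -8*(-12)*(-317) = 96*(-317) = -30432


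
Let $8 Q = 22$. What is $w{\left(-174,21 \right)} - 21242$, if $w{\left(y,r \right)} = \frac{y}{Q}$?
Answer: $- \frac{234358}{11} \approx -21305.0$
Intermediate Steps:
$Q = \frac{11}{4}$ ($Q = \frac{1}{8} \cdot 22 = \frac{11}{4} \approx 2.75$)
$w{\left(y,r \right)} = \frac{4 y}{11}$ ($w{\left(y,r \right)} = \frac{y}{\frac{11}{4}} = y \frac{4}{11} = \frac{4 y}{11}$)
$w{\left(-174,21 \right)} - 21242 = \frac{4}{11} \left(-174\right) - 21242 = - \frac{696}{11} - 21242 = - \frac{234358}{11}$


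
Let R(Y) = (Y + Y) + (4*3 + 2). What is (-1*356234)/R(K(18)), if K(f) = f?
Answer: -178117/25 ≈ -7124.7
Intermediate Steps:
R(Y) = 14 + 2*Y (R(Y) = 2*Y + (12 + 2) = 2*Y + 14 = 14 + 2*Y)
(-1*356234)/R(K(18)) = (-1*356234)/(14 + 2*18) = -356234/(14 + 36) = -356234/50 = -356234*1/50 = -178117/25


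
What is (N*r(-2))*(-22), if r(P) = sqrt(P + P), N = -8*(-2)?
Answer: -704*I ≈ -704.0*I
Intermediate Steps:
N = 16
r(P) = sqrt(2)*sqrt(P) (r(P) = sqrt(2*P) = sqrt(2)*sqrt(P))
(N*r(-2))*(-22) = (16*(sqrt(2)*sqrt(-2)))*(-22) = (16*(sqrt(2)*(I*sqrt(2))))*(-22) = (16*(2*I))*(-22) = (32*I)*(-22) = -704*I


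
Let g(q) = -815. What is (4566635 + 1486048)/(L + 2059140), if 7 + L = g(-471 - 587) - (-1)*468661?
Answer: 66513/27769 ≈ 2.3952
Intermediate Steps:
L = 467839 (L = -7 + (-815 - (-1)*468661) = -7 + (-815 - 1*(-468661)) = -7 + (-815 + 468661) = -7 + 467846 = 467839)
(4566635 + 1486048)/(L + 2059140) = (4566635 + 1486048)/(467839 + 2059140) = 6052683/2526979 = 6052683*(1/2526979) = 66513/27769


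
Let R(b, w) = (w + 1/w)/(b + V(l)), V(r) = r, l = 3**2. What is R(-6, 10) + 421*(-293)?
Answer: -3700489/30 ≈ -1.2335e+5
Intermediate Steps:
l = 9
R(b, w) = (w + 1/w)/(9 + b) (R(b, w) = (w + 1/w)/(b + 9) = (w + 1/w)/(9 + b))
R(-6, 10) + 421*(-293) = (1 + 10**2)/(10*(9 - 6)) + 421*(-293) = (1/10)*(1 + 100)/3 - 123353 = (1/10)*(1/3)*101 - 123353 = 101/30 - 123353 = -3700489/30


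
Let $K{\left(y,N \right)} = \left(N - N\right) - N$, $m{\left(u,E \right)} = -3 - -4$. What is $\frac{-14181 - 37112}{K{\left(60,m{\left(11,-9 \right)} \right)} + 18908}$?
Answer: $- \frac{51293}{18907} \approx -2.7129$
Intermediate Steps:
$m{\left(u,E \right)} = 1$ ($m{\left(u,E \right)} = -3 + 4 = 1$)
$K{\left(y,N \right)} = - N$ ($K{\left(y,N \right)} = 0 - N = - N$)
$\frac{-14181 - 37112}{K{\left(60,m{\left(11,-9 \right)} \right)} + 18908} = \frac{-14181 - 37112}{\left(-1\right) 1 + 18908} = - \frac{51293}{-1 + 18908} = - \frac{51293}{18907}$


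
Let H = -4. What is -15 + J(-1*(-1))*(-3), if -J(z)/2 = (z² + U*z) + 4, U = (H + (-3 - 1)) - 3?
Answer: -51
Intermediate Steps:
U = -11 (U = (-4 + (-3 - 1)) - 3 = (-4 - 4) - 3 = -8 - 3 = -11)
J(z) = -8 - 2*z² + 22*z (J(z) = -2*((z² - 11*z) + 4) = -2*(4 + z² - 11*z) = -8 - 2*z² + 22*z)
-15 + J(-1*(-1))*(-3) = -15 + (-8 - 2*(-1*(-1))² + 22*(-1*(-1)))*(-3) = -15 + (-8 - 2*1² + 22*1)*(-3) = -15 + (-8 - 2*1 + 22)*(-3) = -15 + (-8 - 2 + 22)*(-3) = -15 + 12*(-3) = -15 - 36 = -51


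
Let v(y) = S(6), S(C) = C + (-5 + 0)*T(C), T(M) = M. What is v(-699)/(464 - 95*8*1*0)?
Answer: -3/58 ≈ -0.051724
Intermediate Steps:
S(C) = -4*C (S(C) = C + (-5 + 0)*C = C - 5*C = -4*C)
v(y) = -24 (v(y) = -4*6 = -24)
v(-699)/(464 - 95*8*1*0) = -24/(464 - 95*8*1*0) = -24/(464 - 760*0) = -24/(464 - 95*0) = -24/(464 + 0) = -24/464 = -24*1/464 = -3/58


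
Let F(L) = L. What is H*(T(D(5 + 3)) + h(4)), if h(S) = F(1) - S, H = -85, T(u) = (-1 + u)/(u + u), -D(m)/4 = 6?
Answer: 10115/48 ≈ 210.73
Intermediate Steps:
D(m) = -24 (D(m) = -4*6 = -24)
T(u) = (-1 + u)/(2*u) (T(u) = (-1 + u)/((2*u)) = (-1 + u)*(1/(2*u)) = (-1 + u)/(2*u))
h(S) = 1 - S
H*(T(D(5 + 3)) + h(4)) = -85*((½)*(-1 - 24)/(-24) + (1 - 1*4)) = -85*((½)*(-1/24)*(-25) + (1 - 4)) = -85*(25/48 - 3) = -85*(-119/48) = 10115/48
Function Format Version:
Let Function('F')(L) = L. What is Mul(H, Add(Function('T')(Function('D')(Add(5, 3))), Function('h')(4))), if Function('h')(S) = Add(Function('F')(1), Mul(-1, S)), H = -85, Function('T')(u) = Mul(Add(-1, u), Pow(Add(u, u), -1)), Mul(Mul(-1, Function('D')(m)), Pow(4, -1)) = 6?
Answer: Rational(10115, 48) ≈ 210.73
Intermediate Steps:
Function('D')(m) = -24 (Function('D')(m) = Mul(-4, 6) = -24)
Function('T')(u) = Mul(Rational(1, 2), Pow(u, -1), Add(-1, u)) (Function('T')(u) = Mul(Add(-1, u), Pow(Mul(2, u), -1)) = Mul(Add(-1, u), Mul(Rational(1, 2), Pow(u, -1))) = Mul(Rational(1, 2), Pow(u, -1), Add(-1, u)))
Function('h')(S) = Add(1, Mul(-1, S))
Mul(H, Add(Function('T')(Function('D')(Add(5, 3))), Function('h')(4))) = Mul(-85, Add(Mul(Rational(1, 2), Pow(-24, -1), Add(-1, -24)), Add(1, Mul(-1, 4)))) = Mul(-85, Add(Mul(Rational(1, 2), Rational(-1, 24), -25), Add(1, -4))) = Mul(-85, Add(Rational(25, 48), -3)) = Mul(-85, Rational(-119, 48)) = Rational(10115, 48)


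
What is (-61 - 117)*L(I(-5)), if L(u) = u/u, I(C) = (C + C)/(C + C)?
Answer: -178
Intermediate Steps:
I(C) = 1 (I(C) = (2*C)/((2*C)) = (2*C)*(1/(2*C)) = 1)
L(u) = 1
(-61 - 117)*L(I(-5)) = (-61 - 117)*1 = -178*1 = -178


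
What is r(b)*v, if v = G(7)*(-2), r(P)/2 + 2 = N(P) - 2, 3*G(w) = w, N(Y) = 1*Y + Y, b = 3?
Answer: -56/3 ≈ -18.667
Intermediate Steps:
N(Y) = 2*Y (N(Y) = Y + Y = 2*Y)
G(w) = w/3
r(P) = -8 + 4*P (r(P) = -4 + 2*(2*P - 2) = -4 + 2*(-2 + 2*P) = -4 + (-4 + 4*P) = -8 + 4*P)
v = -14/3 (v = ((⅓)*7)*(-2) = (7/3)*(-2) = -14/3 ≈ -4.6667)
r(b)*v = (-8 + 4*3)*(-14/3) = (-8 + 12)*(-14/3) = 4*(-14/3) = -56/3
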